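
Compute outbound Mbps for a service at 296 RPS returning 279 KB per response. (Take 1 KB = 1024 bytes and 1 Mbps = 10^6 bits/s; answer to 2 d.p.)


Formula: Mbps = payload_bytes * RPS * 8 / 1e6
Payload per request = 279 KB = 279 * 1024 = 285696 bytes
Total bytes/sec = 285696 * 296 = 84566016
Total bits/sec = 84566016 * 8 = 676528128
Mbps = 676528128 / 1e6 = 676.53

676.53 Mbps


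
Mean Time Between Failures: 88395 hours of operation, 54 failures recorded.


Formula: MTBF = Total operating time / Number of failures
MTBF = 88395 / 54
MTBF = 1636.94 hours

1636.94 hours


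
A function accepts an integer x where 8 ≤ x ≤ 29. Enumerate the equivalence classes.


Valid range: [8, 29]
Class 1: x < 8 — invalid
Class 2: 8 ≤ x ≤ 29 — valid
Class 3: x > 29 — invalid
Total equivalence classes: 3

3 equivalence classes


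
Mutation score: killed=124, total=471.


Mutation score = killed / total * 100
Mutation score = 124 / 471 * 100
Mutation score = 26.33%

26.33%


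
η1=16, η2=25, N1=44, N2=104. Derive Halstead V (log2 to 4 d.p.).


Formula: V = N * log2(η), where N = N1 + N2 and η = η1 + η2
η = 16 + 25 = 41
N = 44 + 104 = 148
log2(41) ≈ 5.3576
V = 148 * 5.3576 = 792.92

792.92


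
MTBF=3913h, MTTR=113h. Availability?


Availability = MTBF / (MTBF + MTTR)
Availability = 3913 / (3913 + 113)
Availability = 3913 / 4026
Availability = 97.1932%

97.1932%


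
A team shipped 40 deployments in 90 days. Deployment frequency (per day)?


Formula: deployments per day = releases / days
= 40 / 90
= 0.444 deploys/day
(equivalently, 3.11 deploys/week)

0.444 deploys/day


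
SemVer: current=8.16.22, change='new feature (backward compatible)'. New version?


Current: 8.16.22
Change category: 'new feature (backward compatible)' → minor bump
SemVer rule: minor bump → increment MINOR, reset PATCH to 0 (MAJOR unchanged)
New: 8.17.0

8.17.0


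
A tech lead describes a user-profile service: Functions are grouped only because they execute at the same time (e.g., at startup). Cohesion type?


Reasoning: Related by timing only
Type: Temporal cohesion

Temporal cohesion


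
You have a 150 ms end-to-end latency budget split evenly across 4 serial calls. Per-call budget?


Formula: per_stage = total_budget / stages
per_stage = 150 / 4
per_stage = 37.5 ms

37.5 ms


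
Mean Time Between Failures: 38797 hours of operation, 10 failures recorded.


Formula: MTBF = Total operating time / Number of failures
MTBF = 38797 / 10
MTBF = 3879.7 hours

3879.7 hours


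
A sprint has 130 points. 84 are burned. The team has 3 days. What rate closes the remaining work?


Formula: Required rate = Remaining points / Days left
Remaining = 130 - 84 = 46 points
Required rate = 46 / 3 = 15.33 points/day

15.33 points/day


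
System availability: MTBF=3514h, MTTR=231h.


Availability = MTBF / (MTBF + MTTR)
Availability = 3514 / (3514 + 231)
Availability = 3514 / 3745
Availability = 93.8318%

93.8318%


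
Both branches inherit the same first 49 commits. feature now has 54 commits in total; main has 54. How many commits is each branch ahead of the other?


Common ancestor: commit #49
feature commits after divergence: 54 - 49 = 5
main commits after divergence: 54 - 49 = 5
feature is 5 commits ahead of main
main is 5 commits ahead of feature

feature ahead: 5, main ahead: 5


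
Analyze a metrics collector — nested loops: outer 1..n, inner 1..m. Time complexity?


Reasoning: product of independent bounds
Complexity: O(n*m)

O(n*m)


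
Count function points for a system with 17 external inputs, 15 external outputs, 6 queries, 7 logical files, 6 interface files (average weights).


UFP = EI*4 + EO*5 + EQ*4 + ILF*10 + EIF*7
UFP = 17*4 + 15*5 + 6*4 + 7*10 + 6*7
UFP = 68 + 75 + 24 + 70 + 42
UFP = 279

279


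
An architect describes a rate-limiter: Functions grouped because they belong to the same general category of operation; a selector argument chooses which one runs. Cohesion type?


Reasoning: Grouped by category of activity, not by data or sequence
Type: Logical cohesion

Logical cohesion


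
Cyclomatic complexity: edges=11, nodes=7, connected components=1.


Formula: V(G) = E - N + 2P
V(G) = 11 - 7 + 2*1
V(G) = 4 + 2
V(G) = 6

6


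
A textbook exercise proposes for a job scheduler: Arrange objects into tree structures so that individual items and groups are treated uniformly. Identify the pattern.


This matches the Composite pattern

Composite


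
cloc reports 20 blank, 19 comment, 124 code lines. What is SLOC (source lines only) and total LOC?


Total LOC = blank + comment + code
Total LOC = 20 + 19 + 124 = 163
SLOC (source only) = code = 124

Total LOC: 163, SLOC: 124


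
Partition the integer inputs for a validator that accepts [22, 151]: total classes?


Valid range: [22, 151]
Class 1: x < 22 — invalid
Class 2: 22 ≤ x ≤ 151 — valid
Class 3: x > 151 — invalid
Total equivalence classes: 3

3 equivalence classes


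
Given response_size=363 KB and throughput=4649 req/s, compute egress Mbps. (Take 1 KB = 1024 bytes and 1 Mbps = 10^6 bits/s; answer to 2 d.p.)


Formula: Mbps = payload_bytes * RPS * 8 / 1e6
Payload per request = 363 KB = 363 * 1024 = 371712 bytes
Total bytes/sec = 371712 * 4649 = 1728089088
Total bits/sec = 1728089088 * 8 = 13824712704
Mbps = 13824712704 / 1e6 = 13824.71

13824.71 Mbps


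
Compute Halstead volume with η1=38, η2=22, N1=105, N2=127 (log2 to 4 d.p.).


Formula: V = N * log2(η), where N = N1 + N2 and η = η1 + η2
η = 38 + 22 = 60
N = 105 + 127 = 232
log2(60) ≈ 5.9069
V = 232 * 5.9069 = 1370.40

1370.40


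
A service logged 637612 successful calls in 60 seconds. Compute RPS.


Formula: throughput = requests / seconds
throughput = 637612 / 60
throughput = 10626.87 requests/second

10626.87 requests/second


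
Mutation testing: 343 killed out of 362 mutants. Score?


Mutation score = killed / total * 100
Mutation score = 343 / 362 * 100
Mutation score = 94.75%

94.75%


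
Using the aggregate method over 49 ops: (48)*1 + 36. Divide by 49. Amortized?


Formula: Amortized cost = Total cost / Operations
Total cost = (48 * 1) + (1 * 36)
Total cost = 48 + 36 = 84
Amortized = 84 / 49 = 1.7143

1.7143


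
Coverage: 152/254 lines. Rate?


Coverage = covered / total * 100
Coverage = 152 / 254 * 100
Coverage = 59.84%

59.84%


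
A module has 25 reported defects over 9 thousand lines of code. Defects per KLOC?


Defect density = defects / KLOC
Defect density = 25 / 9
Defect density = 2.778 defects/KLOC

2.778 defects/KLOC


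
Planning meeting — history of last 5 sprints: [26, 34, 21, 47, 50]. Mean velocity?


Formula: Avg velocity = Total points / Number of sprints
Points: [26, 34, 21, 47, 50]
Sum = 26 + 34 + 21 + 47 + 50 = 178
Avg velocity = 178 / 5 = 35.6 points/sprint

35.6 points/sprint


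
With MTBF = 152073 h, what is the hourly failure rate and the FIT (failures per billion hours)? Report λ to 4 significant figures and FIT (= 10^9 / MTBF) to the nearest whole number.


Formula: λ = 1 / MTBF; FIT = λ × 1e9 = 1e9 / MTBF
λ = 1 / 152073 ≈ 6.576e-06 failures/hour
FIT = 1e9 / 152073 ≈ 6576 failures per 1e9 hours (nearest whole number)

λ = 6.576e-06 /h, FIT = 6576


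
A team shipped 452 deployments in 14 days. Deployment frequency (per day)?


Formula: deployments per day = releases / days
= 452 / 14
= 32.286 deploys/day
(equivalently, 226.0 deploys/week)

32.286 deploys/day


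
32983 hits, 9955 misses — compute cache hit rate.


Formula: hit rate = hits / (hits + misses) * 100
hit rate = 32983 / (32983 + 9955) * 100
hit rate = 32983 / 42938 * 100
hit rate = 76.82%

76.82%


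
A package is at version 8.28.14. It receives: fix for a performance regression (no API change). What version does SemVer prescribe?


Current: 8.28.14
Change category: 'fix for a performance regression (no API change)' → patch bump
SemVer rule: patch bump → increment PATCH (MAJOR and MINOR unchanged)
New: 8.28.15

8.28.15


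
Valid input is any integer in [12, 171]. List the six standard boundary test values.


Range: [12, 171]
Boundaries: just below min, min, min+1, max-1, max, just above max
Values: [11, 12, 13, 170, 171, 172]

[11, 12, 13, 170, 171, 172]


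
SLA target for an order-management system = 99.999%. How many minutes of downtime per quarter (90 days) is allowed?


Formula: allowed downtime = period * (100 - SLA) / 100
Period (quarter (90 days)) = 129600 minutes
Unavailability fraction = (100 - 99.999) / 100
Allowed downtime = 129600 * (100 - 99.999) / 100
Allowed downtime = 1.296 minutes

1.296 minutes


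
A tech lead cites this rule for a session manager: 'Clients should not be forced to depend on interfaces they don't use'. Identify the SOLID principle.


This describes the Interface Segregation Principle (ISP)

Interface Segregation Principle (ISP)


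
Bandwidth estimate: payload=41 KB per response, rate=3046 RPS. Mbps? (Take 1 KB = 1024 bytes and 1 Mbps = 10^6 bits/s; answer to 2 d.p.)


Formula: Mbps = payload_bytes * RPS * 8 / 1e6
Payload per request = 41 KB = 41 * 1024 = 41984 bytes
Total bytes/sec = 41984 * 3046 = 127883264
Total bits/sec = 127883264 * 8 = 1023066112
Mbps = 1023066112 / 1e6 = 1023.07

1023.07 Mbps


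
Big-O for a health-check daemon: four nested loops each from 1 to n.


Reasoning: four levels of nesting
Complexity: O(n^4)

O(n^4)


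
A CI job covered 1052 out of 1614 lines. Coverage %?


Coverage = covered / total * 100
Coverage = 1052 / 1614 * 100
Coverage = 65.18%

65.18%


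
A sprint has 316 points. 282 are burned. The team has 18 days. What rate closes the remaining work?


Formula: Required rate = Remaining points / Days left
Remaining = 316 - 282 = 34 points
Required rate = 34 / 18 = 1.89 points/day

1.89 points/day


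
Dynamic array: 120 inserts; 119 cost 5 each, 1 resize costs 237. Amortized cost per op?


Formula: Amortized cost = Total cost / Operations
Total cost = (119 * 5) + (1 * 237)
Total cost = 595 + 237 = 832
Amortized = 832 / 120 = 6.9333

6.9333


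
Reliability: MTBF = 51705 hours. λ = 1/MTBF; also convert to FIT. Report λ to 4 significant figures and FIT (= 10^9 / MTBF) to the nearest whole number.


Formula: λ = 1 / MTBF; FIT = λ × 1e9 = 1e9 / MTBF
λ = 1 / 51705 ≈ 1.934e-05 failures/hour
FIT = 1e9 / 51705 ≈ 19340 failures per 1e9 hours (nearest whole number)

λ = 1.934e-05 /h, FIT = 19340


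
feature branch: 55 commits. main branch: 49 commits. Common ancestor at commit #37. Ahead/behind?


Common ancestor: commit #37
feature commits after divergence: 55 - 37 = 18
main commits after divergence: 49 - 37 = 12
feature is 18 commits ahead of main
main is 12 commits ahead of feature

feature ahead: 18, main ahead: 12


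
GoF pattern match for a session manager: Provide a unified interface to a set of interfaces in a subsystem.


This matches the Facade pattern

Facade


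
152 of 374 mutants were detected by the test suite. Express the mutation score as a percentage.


Mutation score = killed / total * 100
Mutation score = 152 / 374 * 100
Mutation score = 40.64%

40.64%


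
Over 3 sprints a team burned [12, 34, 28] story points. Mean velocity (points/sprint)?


Formula: Avg velocity = Total points / Number of sprints
Points: [12, 34, 28]
Sum = 12 + 34 + 28 = 74
Avg velocity = 74 / 3 = 24.67 points/sprint

24.67 points/sprint


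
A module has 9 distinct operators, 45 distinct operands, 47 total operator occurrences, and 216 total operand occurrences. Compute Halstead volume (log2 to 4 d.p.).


Formula: V = N * log2(η), where N = N1 + N2 and η = η1 + η2
η = 9 + 45 = 54
N = 47 + 216 = 263
log2(54) ≈ 5.7549
V = 263 * 5.7549 = 1513.54

1513.54


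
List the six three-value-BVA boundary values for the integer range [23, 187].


Range: [23, 187]
Boundaries: just below min, min, min+1, max-1, max, just above max
Values: [22, 23, 24, 186, 187, 188]

[22, 23, 24, 186, 187, 188]


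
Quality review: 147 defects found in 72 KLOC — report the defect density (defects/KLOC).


Defect density = defects / KLOC
Defect density = 147 / 72
Defect density = 2.042 defects/KLOC

2.042 defects/KLOC


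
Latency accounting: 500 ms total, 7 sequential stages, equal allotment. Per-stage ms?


Formula: per_stage = total_budget / stages
per_stage = 500 / 7
per_stage = 71.43 ms

71.43 ms


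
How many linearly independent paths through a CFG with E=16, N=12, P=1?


Formula: V(G) = E - N + 2P
V(G) = 16 - 12 + 2*1
V(G) = 4 + 2
V(G) = 6

6


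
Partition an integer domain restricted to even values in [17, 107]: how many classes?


Constraint: even integers in [17, 107]
Class 1: x < 17 — out-of-range invalid
Class 2: x in [17,107] but odd — wrong type invalid
Class 3: x in [17,107] and even — valid
Class 4: x > 107 — out-of-range invalid
Total equivalence classes: 4

4 equivalence classes


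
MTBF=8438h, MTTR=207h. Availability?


Availability = MTBF / (MTBF + MTTR)
Availability = 8438 / (8438 + 207)
Availability = 8438 / 8645
Availability = 97.6056%

97.6056%


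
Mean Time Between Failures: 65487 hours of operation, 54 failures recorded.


Formula: MTBF = Total operating time / Number of failures
MTBF = 65487 / 54
MTBF = 1212.72 hours

1212.72 hours


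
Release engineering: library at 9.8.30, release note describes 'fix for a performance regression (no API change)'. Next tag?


Current: 9.8.30
Change category: 'fix for a performance regression (no API change)' → patch bump
SemVer rule: patch bump → increment PATCH (MAJOR and MINOR unchanged)
New: 9.8.31

9.8.31


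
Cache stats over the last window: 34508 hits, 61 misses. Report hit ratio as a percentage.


Formula: hit rate = hits / (hits + misses) * 100
hit rate = 34508 / (34508 + 61) * 100
hit rate = 34508 / 34569 * 100
hit rate = 99.82%

99.82%


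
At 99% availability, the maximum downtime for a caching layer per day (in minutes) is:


Formula: allowed downtime = period * (100 - SLA) / 100
Period (day) = 1440 minutes
Unavailability fraction = (100 - 99.0) / 100
Allowed downtime = 1440 * (100 - 99.0) / 100
Allowed downtime = 14.4 minutes

14.4 minutes


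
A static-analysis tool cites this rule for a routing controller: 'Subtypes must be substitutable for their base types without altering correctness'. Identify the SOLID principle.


This describes the Liskov Substitution Principle (LSP)

Liskov Substitution Principle (LSP)


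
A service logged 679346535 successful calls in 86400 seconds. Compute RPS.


Formula: throughput = requests / seconds
throughput = 679346535 / 86400
throughput = 7862.81 requests/second

7862.81 requests/second


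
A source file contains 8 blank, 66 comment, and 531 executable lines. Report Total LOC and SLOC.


Total LOC = blank + comment + code
Total LOC = 8 + 66 + 531 = 605
SLOC (source only) = code = 531

Total LOC: 605, SLOC: 531


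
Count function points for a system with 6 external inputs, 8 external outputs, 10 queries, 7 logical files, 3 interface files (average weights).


UFP = EI*4 + EO*5 + EQ*4 + ILF*10 + EIF*7
UFP = 6*4 + 8*5 + 10*4 + 7*10 + 3*7
UFP = 24 + 40 + 40 + 70 + 21
UFP = 195

195


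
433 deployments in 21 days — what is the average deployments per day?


Formula: deployments per day = releases / days
= 433 / 21
= 20.619 deploys/day
(equivalently, 144.33 deploys/week)

20.619 deploys/day


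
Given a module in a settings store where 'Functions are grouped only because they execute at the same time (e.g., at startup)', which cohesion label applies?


Reasoning: Related by timing only
Type: Temporal cohesion

Temporal cohesion


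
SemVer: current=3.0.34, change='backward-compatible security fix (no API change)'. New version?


Current: 3.0.34
Change category: 'backward-compatible security fix (no API change)' → patch bump
SemVer rule: patch bump → increment PATCH (MAJOR and MINOR unchanged)
New: 3.0.35

3.0.35


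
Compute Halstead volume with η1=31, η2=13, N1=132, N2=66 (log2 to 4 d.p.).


Formula: V = N * log2(η), where N = N1 + N2 and η = η1 + η2
η = 31 + 13 = 44
N = 132 + 66 = 198
log2(44) ≈ 5.4594
V = 198 * 5.4594 = 1080.96

1080.96


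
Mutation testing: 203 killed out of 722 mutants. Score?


Mutation score = killed / total * 100
Mutation score = 203 / 722 * 100
Mutation score = 28.12%

28.12%


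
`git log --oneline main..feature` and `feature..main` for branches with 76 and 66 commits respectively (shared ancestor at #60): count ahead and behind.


Common ancestor: commit #60
feature commits after divergence: 76 - 60 = 16
main commits after divergence: 66 - 60 = 6
feature is 16 commits ahead of main
main is 6 commits ahead of feature

feature ahead: 16, main ahead: 6


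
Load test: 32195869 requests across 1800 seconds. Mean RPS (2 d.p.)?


Formula: throughput = requests / seconds
throughput = 32195869 / 1800
throughput = 17886.59 requests/second

17886.59 requests/second


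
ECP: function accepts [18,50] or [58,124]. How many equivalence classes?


Valid ranges: [18,50] and [58,124]
Class 1: x < 18 — invalid
Class 2: 18 ≤ x ≤ 50 — valid
Class 3: 50 < x < 58 — invalid (gap between ranges)
Class 4: 58 ≤ x ≤ 124 — valid
Class 5: x > 124 — invalid
Total equivalence classes: 5

5 equivalence classes


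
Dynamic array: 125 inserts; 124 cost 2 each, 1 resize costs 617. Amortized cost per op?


Formula: Amortized cost = Total cost / Operations
Total cost = (124 * 2) + (1 * 617)
Total cost = 248 + 617 = 865
Amortized = 865 / 125 = 6.92

6.92


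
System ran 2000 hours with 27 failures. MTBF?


Formula: MTBF = Total operating time / Number of failures
MTBF = 2000 / 27
MTBF = 74.07 hours

74.07 hours


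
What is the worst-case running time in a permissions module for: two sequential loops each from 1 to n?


Reasoning: sequential dominates: O(n) + O(n) = O(n)
Complexity: O(n)

O(n)


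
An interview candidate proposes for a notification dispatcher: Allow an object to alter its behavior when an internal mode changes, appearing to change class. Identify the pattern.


This matches the State pattern

State


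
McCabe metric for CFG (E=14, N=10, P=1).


Formula: V(G) = E - N + 2P
V(G) = 14 - 10 + 2*1
V(G) = 4 + 2
V(G) = 6

6


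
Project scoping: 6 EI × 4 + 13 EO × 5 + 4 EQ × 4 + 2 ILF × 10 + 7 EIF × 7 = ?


UFP = EI*4 + EO*5 + EQ*4 + ILF*10 + EIF*7
UFP = 6*4 + 13*5 + 4*4 + 2*10 + 7*7
UFP = 24 + 65 + 16 + 20 + 49
UFP = 174

174


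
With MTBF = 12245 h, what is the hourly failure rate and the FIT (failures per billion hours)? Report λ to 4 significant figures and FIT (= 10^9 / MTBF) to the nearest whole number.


Formula: λ = 1 / MTBF; FIT = λ × 1e9 = 1e9 / MTBF
λ = 1 / 12245 ≈ 8.167e-05 failures/hour
FIT = 1e9 / 12245 ≈ 81666 failures per 1e9 hours (nearest whole number)

λ = 8.167e-05 /h, FIT = 81666


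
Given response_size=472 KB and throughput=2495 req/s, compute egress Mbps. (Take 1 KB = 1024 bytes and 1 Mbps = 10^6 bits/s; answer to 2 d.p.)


Formula: Mbps = payload_bytes * RPS * 8 / 1e6
Payload per request = 472 KB = 472 * 1024 = 483328 bytes
Total bytes/sec = 483328 * 2495 = 1205903360
Total bits/sec = 1205903360 * 8 = 9647226880
Mbps = 9647226880 / 1e6 = 9647.23

9647.23 Mbps


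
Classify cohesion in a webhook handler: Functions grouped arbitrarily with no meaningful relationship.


Reasoning: Worst: random grouping
Type: Coincidental cohesion

Coincidental cohesion


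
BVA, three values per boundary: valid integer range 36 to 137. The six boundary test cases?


Range: [36, 137]
Boundaries: just below min, min, min+1, max-1, max, just above max
Values: [35, 36, 37, 136, 137, 138]

[35, 36, 37, 136, 137, 138]


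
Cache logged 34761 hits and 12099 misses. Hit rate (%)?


Formula: hit rate = hits / (hits + misses) * 100
hit rate = 34761 / (34761 + 12099) * 100
hit rate = 34761 / 46860 * 100
hit rate = 74.18%

74.18%


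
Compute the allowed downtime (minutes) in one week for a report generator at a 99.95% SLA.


Formula: allowed downtime = period * (100 - SLA) / 100
Period (week) = 10080 minutes
Unavailability fraction = (100 - 99.95) / 100
Allowed downtime = 10080 * (100 - 99.95) / 100
Allowed downtime = 5.04 minutes

5.04 minutes


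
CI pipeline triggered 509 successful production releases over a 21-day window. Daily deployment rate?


Formula: deployments per day = releases / days
= 509 / 21
= 24.238 deploys/day
(equivalently, 169.67 deploys/week)

24.238 deploys/day


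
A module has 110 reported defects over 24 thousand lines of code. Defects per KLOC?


Defect density = defects / KLOC
Defect density = 110 / 24
Defect density = 4.583 defects/KLOC

4.583 defects/KLOC


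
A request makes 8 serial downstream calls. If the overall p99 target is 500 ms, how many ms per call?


Formula: per_stage = total_budget / stages
per_stage = 500 / 8
per_stage = 62.5 ms

62.5 ms


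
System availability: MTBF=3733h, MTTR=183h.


Availability = MTBF / (MTBF + MTTR)
Availability = 3733 / (3733 + 183)
Availability = 3733 / 3916
Availability = 95.3269%

95.3269%


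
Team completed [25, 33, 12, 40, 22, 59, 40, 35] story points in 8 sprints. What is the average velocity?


Formula: Avg velocity = Total points / Number of sprints
Points: [25, 33, 12, 40, 22, 59, 40, 35]
Sum = 25 + 33 + 12 + 40 + 22 + 59 + 40 + 35 = 266
Avg velocity = 266 / 8 = 33.25 points/sprint

33.25 points/sprint


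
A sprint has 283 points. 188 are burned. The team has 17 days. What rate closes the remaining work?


Formula: Required rate = Remaining points / Days left
Remaining = 283 - 188 = 95 points
Required rate = 95 / 17 = 5.59 points/day

5.59 points/day


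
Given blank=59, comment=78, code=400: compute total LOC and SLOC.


Total LOC = blank + comment + code
Total LOC = 59 + 78 + 400 = 537
SLOC (source only) = code = 400

Total LOC: 537, SLOC: 400


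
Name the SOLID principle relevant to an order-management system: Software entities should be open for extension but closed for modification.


This describes the Open/Closed Principle (OCP)

Open/Closed Principle (OCP)


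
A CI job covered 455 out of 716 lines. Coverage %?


Coverage = covered / total * 100
Coverage = 455 / 716 * 100
Coverage = 63.55%

63.55%


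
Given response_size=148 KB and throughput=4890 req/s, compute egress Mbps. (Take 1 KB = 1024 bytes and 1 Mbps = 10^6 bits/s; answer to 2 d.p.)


Formula: Mbps = payload_bytes * RPS * 8 / 1e6
Payload per request = 148 KB = 148 * 1024 = 151552 bytes
Total bytes/sec = 151552 * 4890 = 741089280
Total bits/sec = 741089280 * 8 = 5928714240
Mbps = 5928714240 / 1e6 = 5928.71

5928.71 Mbps


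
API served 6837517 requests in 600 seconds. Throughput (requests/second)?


Formula: throughput = requests / seconds
throughput = 6837517 / 600
throughput = 11395.86 requests/second

11395.86 requests/second


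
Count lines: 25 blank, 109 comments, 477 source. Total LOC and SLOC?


Total LOC = blank + comment + code
Total LOC = 25 + 109 + 477 = 611
SLOC (source only) = code = 477

Total LOC: 611, SLOC: 477


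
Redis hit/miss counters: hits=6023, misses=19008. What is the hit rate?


Formula: hit rate = hits / (hits + misses) * 100
hit rate = 6023 / (6023 + 19008) * 100
hit rate = 6023 / 25031 * 100
hit rate = 24.06%

24.06%


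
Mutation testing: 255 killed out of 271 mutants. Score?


Mutation score = killed / total * 100
Mutation score = 255 / 271 * 100
Mutation score = 94.1%

94.1%


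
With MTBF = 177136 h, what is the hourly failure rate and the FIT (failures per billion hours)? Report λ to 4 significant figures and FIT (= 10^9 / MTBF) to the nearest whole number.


Formula: λ = 1 / MTBF; FIT = λ × 1e9 = 1e9 / MTBF
λ = 1 / 177136 ≈ 5.645e-06 failures/hour
FIT = 1e9 / 177136 ≈ 5645 failures per 1e9 hours (nearest whole number)

λ = 5.645e-06 /h, FIT = 5645


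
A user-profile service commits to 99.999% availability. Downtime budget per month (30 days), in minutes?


Formula: allowed downtime = period * (100 - SLA) / 100
Period (month (30 days)) = 43200 minutes
Unavailability fraction = (100 - 99.999) / 100
Allowed downtime = 43200 * (100 - 99.999) / 100
Allowed downtime = 0.432 minutes

0.432 minutes


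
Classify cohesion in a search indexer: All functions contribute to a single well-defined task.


Reasoning: Best: single purpose
Type: Functional cohesion

Functional cohesion


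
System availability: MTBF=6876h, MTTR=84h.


Availability = MTBF / (MTBF + MTTR)
Availability = 6876 / (6876 + 84)
Availability = 6876 / 6960
Availability = 98.7931%

98.7931%


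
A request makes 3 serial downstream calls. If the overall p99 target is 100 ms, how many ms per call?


Formula: per_stage = total_budget / stages
per_stage = 100 / 3
per_stage = 33.33 ms

33.33 ms


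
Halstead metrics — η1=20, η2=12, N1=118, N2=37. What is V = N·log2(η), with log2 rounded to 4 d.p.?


Formula: V = N * log2(η), where N = N1 + N2 and η = η1 + η2
η = 20 + 12 = 32
N = 118 + 37 = 155
log2(32) ≈ 5.0000
V = 155 * 5.0000 = 775.00

775.00


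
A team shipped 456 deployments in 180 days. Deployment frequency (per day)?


Formula: deployments per day = releases / days
= 456 / 180
= 2.533 deploys/day
(equivalently, 17.73 deploys/week)

2.533 deploys/day


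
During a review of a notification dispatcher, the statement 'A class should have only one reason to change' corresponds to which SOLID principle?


This describes the Single Responsibility Principle (SRP)

Single Responsibility Principle (SRP)


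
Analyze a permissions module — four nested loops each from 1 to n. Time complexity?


Reasoning: four levels of nesting
Complexity: O(n^4)

O(n^4)


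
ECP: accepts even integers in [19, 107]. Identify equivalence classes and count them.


Constraint: even integers in [19, 107]
Class 1: x < 19 — out-of-range invalid
Class 2: x in [19,107] but odd — wrong type invalid
Class 3: x in [19,107] and even — valid
Class 4: x > 107 — out-of-range invalid
Total equivalence classes: 4

4 equivalence classes


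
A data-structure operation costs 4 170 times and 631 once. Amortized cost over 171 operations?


Formula: Amortized cost = Total cost / Operations
Total cost = (170 * 4) + (1 * 631)
Total cost = 680 + 631 = 1311
Amortized = 1311 / 171 = 7.6667

7.6667


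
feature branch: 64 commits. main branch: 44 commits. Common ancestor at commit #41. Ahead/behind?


Common ancestor: commit #41
feature commits after divergence: 64 - 41 = 23
main commits after divergence: 44 - 41 = 3
feature is 23 commits ahead of main
main is 3 commits ahead of feature

feature ahead: 23, main ahead: 3


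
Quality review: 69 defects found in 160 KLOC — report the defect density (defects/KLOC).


Defect density = defects / KLOC
Defect density = 69 / 160
Defect density = 0.431 defects/KLOC

0.431 defects/KLOC


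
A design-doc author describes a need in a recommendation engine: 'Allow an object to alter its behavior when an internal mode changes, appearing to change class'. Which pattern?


This matches the State pattern

State


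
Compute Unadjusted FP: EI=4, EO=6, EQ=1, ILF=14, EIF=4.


UFP = EI*4 + EO*5 + EQ*4 + ILF*10 + EIF*7
UFP = 4*4 + 6*5 + 1*4 + 14*10 + 4*7
UFP = 16 + 30 + 4 + 140 + 28
UFP = 218

218


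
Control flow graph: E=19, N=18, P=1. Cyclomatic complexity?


Formula: V(G) = E - N + 2P
V(G) = 19 - 18 + 2*1
V(G) = 1 + 2
V(G) = 3

3


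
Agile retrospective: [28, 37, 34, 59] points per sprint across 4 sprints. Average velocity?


Formula: Avg velocity = Total points / Number of sprints
Points: [28, 37, 34, 59]
Sum = 28 + 37 + 34 + 59 = 158
Avg velocity = 158 / 4 = 39.5 points/sprint

39.5 points/sprint


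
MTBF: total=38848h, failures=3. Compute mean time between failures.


Formula: MTBF = Total operating time / Number of failures
MTBF = 38848 / 3
MTBF = 12949.33 hours

12949.33 hours


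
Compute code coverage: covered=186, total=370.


Coverage = covered / total * 100
Coverage = 186 / 370 * 100
Coverage = 50.27%

50.27%


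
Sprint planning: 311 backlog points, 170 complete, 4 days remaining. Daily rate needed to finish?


Formula: Required rate = Remaining points / Days left
Remaining = 311 - 170 = 141 points
Required rate = 141 / 4 = 35.25 points/day

35.25 points/day


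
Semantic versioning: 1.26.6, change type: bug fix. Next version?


Current: 1.26.6
Change category: 'bug fix' → patch bump
SemVer rule: patch bump → increment PATCH (MAJOR and MINOR unchanged)
New: 1.26.7

1.26.7


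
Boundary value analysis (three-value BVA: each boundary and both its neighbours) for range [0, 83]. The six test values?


Range: [0, 83]
Boundaries: just below min, min, min+1, max-1, max, just above max
Values: [-1, 0, 1, 82, 83, 84]

[-1, 0, 1, 82, 83, 84]


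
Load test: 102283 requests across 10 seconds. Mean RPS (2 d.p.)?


Formula: throughput = requests / seconds
throughput = 102283 / 10
throughput = 10228.3 requests/second

10228.3 requests/second


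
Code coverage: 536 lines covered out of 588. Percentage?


Coverage = covered / total * 100
Coverage = 536 / 588 * 100
Coverage = 91.16%

91.16%


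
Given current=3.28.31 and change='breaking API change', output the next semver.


Current: 3.28.31
Change category: 'breaking API change' → major bump
SemVer rule: major bump → increment MAJOR, reset MINOR and PATCH to 0
New: 4.0.0

4.0.0


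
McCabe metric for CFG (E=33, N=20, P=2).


Formula: V(G) = E - N + 2P
V(G) = 33 - 20 + 2*2
V(G) = 13 + 4
V(G) = 17

17


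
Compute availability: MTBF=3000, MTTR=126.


Availability = MTBF / (MTBF + MTTR)
Availability = 3000 / (3000 + 126)
Availability = 3000 / 3126
Availability = 95.9693%

95.9693%


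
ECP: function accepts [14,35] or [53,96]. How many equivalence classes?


Valid ranges: [14,35] and [53,96]
Class 1: x < 14 — invalid
Class 2: 14 ≤ x ≤ 35 — valid
Class 3: 35 < x < 53 — invalid (gap between ranges)
Class 4: 53 ≤ x ≤ 96 — valid
Class 5: x > 96 — invalid
Total equivalence classes: 5

5 equivalence classes


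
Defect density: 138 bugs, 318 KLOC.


Defect density = defects / KLOC
Defect density = 138 / 318
Defect density = 0.434 defects/KLOC

0.434 defects/KLOC


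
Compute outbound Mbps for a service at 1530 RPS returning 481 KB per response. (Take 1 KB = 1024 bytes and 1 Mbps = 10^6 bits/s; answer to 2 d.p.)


Formula: Mbps = payload_bytes * RPS * 8 / 1e6
Payload per request = 481 KB = 481 * 1024 = 492544 bytes
Total bytes/sec = 492544 * 1530 = 753592320
Total bits/sec = 753592320 * 8 = 6028738560
Mbps = 6028738560 / 1e6 = 6028.74

6028.74 Mbps


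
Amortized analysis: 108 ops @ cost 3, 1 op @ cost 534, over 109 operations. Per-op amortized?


Formula: Amortized cost = Total cost / Operations
Total cost = (108 * 3) + (1 * 534)
Total cost = 324 + 534 = 858
Amortized = 858 / 109 = 7.8716

7.8716


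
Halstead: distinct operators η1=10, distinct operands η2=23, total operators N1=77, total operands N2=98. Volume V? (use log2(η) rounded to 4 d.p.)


Formula: V = N * log2(η), where N = N1 + N2 and η = η1 + η2
η = 10 + 23 = 33
N = 77 + 98 = 175
log2(33) ≈ 5.0444
V = 175 * 5.0444 = 882.77

882.77


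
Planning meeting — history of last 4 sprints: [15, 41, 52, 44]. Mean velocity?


Formula: Avg velocity = Total points / Number of sprints
Points: [15, 41, 52, 44]
Sum = 15 + 41 + 52 + 44 = 152
Avg velocity = 152 / 4 = 38.0 points/sprint

38.0 points/sprint


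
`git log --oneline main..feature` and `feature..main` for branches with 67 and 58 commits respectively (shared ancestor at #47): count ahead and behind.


Common ancestor: commit #47
feature commits after divergence: 67 - 47 = 20
main commits after divergence: 58 - 47 = 11
feature is 20 commits ahead of main
main is 11 commits ahead of feature

feature ahead: 20, main ahead: 11


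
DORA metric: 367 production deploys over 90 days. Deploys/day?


Formula: deployments per day = releases / days
= 367 / 90
= 4.078 deploys/day
(equivalently, 28.54 deploys/week)

4.078 deploys/day


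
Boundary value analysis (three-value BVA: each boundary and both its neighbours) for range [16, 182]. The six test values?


Range: [16, 182]
Boundaries: just below min, min, min+1, max-1, max, just above max
Values: [15, 16, 17, 181, 182, 183]

[15, 16, 17, 181, 182, 183]


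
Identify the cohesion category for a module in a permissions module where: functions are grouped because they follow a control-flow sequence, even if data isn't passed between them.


Reasoning: Grouped by order of execution within a routine, not by data flow
Type: Procedural cohesion

Procedural cohesion


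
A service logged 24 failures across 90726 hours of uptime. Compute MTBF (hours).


Formula: MTBF = Total operating time / Number of failures
MTBF = 90726 / 24
MTBF = 3780.25 hours

3780.25 hours


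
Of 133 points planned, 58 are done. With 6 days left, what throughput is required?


Formula: Required rate = Remaining points / Days left
Remaining = 133 - 58 = 75 points
Required rate = 75 / 6 = 12.5 points/day

12.5 points/day


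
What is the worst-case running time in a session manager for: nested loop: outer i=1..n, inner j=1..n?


Reasoning: n iterations times n iterations
Complexity: O(n^2)

O(n^2)


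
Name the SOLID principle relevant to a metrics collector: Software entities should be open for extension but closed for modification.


This describes the Open/Closed Principle (OCP)

Open/Closed Principle (OCP)


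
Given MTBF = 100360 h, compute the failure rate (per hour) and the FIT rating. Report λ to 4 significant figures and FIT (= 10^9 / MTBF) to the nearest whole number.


Formula: λ = 1 / MTBF; FIT = λ × 1e9 = 1e9 / MTBF
λ = 1 / 100360 ≈ 9.964e-06 failures/hour
FIT = 1e9 / 100360 ≈ 9964 failures per 1e9 hours (nearest whole number)

λ = 9.964e-06 /h, FIT = 9964


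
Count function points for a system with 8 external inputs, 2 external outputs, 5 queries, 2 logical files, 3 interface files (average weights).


UFP = EI*4 + EO*5 + EQ*4 + ILF*10 + EIF*7
UFP = 8*4 + 2*5 + 5*4 + 2*10 + 3*7
UFP = 32 + 10 + 20 + 20 + 21
UFP = 103

103


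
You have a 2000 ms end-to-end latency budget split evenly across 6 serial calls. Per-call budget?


Formula: per_stage = total_budget / stages
per_stage = 2000 / 6
per_stage = 333.33 ms

333.33 ms


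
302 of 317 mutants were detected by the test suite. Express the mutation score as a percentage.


Mutation score = killed / total * 100
Mutation score = 302 / 317 * 100
Mutation score = 95.27%

95.27%


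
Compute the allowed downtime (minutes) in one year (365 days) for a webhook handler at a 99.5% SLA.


Formula: allowed downtime = period * (100 - SLA) / 100
Period (year (365 days)) = 525600 minutes
Unavailability fraction = (100 - 99.5) / 100
Allowed downtime = 525600 * (100 - 99.5) / 100
Allowed downtime = 2628.0 minutes

2628.0 minutes


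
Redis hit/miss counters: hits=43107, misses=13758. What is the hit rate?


Formula: hit rate = hits / (hits + misses) * 100
hit rate = 43107 / (43107 + 13758) * 100
hit rate = 43107 / 56865 * 100
hit rate = 75.81%

75.81%


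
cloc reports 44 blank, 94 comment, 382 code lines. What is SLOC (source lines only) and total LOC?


Total LOC = blank + comment + code
Total LOC = 44 + 94 + 382 = 520
SLOC (source only) = code = 382

Total LOC: 520, SLOC: 382


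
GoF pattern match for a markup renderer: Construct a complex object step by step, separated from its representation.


This matches the Builder pattern

Builder


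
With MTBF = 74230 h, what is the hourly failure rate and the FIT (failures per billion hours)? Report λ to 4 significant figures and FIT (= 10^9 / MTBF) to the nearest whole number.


Formula: λ = 1 / MTBF; FIT = λ × 1e9 = 1e9 / MTBF
λ = 1 / 74230 ≈ 1.347e-05 failures/hour
FIT = 1e9 / 74230 ≈ 13472 failures per 1e9 hours (nearest whole number)

λ = 1.347e-05 /h, FIT = 13472


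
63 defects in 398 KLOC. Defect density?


Defect density = defects / KLOC
Defect density = 63 / 398
Defect density = 0.158 defects/KLOC

0.158 defects/KLOC


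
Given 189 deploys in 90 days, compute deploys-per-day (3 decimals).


Formula: deployments per day = releases / days
= 189 / 90
= 2.1 deploys/day
(equivalently, 14.7 deploys/week)

2.1 deploys/day


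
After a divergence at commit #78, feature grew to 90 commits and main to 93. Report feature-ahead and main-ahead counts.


Common ancestor: commit #78
feature commits after divergence: 90 - 78 = 12
main commits after divergence: 93 - 78 = 15
feature is 12 commits ahead of main
main is 15 commits ahead of feature

feature ahead: 12, main ahead: 15


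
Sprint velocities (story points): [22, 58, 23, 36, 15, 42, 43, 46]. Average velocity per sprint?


Formula: Avg velocity = Total points / Number of sprints
Points: [22, 58, 23, 36, 15, 42, 43, 46]
Sum = 22 + 58 + 23 + 36 + 15 + 42 + 43 + 46 = 285
Avg velocity = 285 / 8 = 35.63 points/sprint

35.63 points/sprint


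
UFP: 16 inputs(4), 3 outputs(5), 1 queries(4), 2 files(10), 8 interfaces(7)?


UFP = EI*4 + EO*5 + EQ*4 + ILF*10 + EIF*7
UFP = 16*4 + 3*5 + 1*4 + 2*10 + 8*7
UFP = 64 + 15 + 4 + 20 + 56
UFP = 159

159


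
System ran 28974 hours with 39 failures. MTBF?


Formula: MTBF = Total operating time / Number of failures
MTBF = 28974 / 39
MTBF = 742.92 hours

742.92 hours


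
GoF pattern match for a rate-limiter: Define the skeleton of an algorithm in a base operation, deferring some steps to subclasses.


This matches the Template Method pattern

Template Method


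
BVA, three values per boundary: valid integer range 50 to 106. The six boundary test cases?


Range: [50, 106]
Boundaries: just below min, min, min+1, max-1, max, just above max
Values: [49, 50, 51, 105, 106, 107]

[49, 50, 51, 105, 106, 107]


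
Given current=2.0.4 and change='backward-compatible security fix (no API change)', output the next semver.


Current: 2.0.4
Change category: 'backward-compatible security fix (no API change)' → patch bump
SemVer rule: patch bump → increment PATCH (MAJOR and MINOR unchanged)
New: 2.0.5

2.0.5


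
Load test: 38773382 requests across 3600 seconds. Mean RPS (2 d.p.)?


Formula: throughput = requests / seconds
throughput = 38773382 / 3600
throughput = 10770.38 requests/second

10770.38 requests/second


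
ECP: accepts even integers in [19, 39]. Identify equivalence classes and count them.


Constraint: even integers in [19, 39]
Class 1: x < 19 — out-of-range invalid
Class 2: x in [19,39] but odd — wrong type invalid
Class 3: x in [19,39] and even — valid
Class 4: x > 39 — out-of-range invalid
Total equivalence classes: 4

4 equivalence classes


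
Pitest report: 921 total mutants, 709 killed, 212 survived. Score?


Mutation score = killed / total * 100
Mutation score = 709 / 921 * 100
Mutation score = 76.98%

76.98%


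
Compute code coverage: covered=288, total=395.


Coverage = covered / total * 100
Coverage = 288 / 395 * 100
Coverage = 72.91%

72.91%


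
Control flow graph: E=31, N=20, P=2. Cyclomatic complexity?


Formula: V(G) = E - N + 2P
V(G) = 31 - 20 + 2*2
V(G) = 11 + 4
V(G) = 15

15


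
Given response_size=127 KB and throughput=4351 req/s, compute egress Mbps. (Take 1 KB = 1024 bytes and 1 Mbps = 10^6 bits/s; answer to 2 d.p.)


Formula: Mbps = payload_bytes * RPS * 8 / 1e6
Payload per request = 127 KB = 127 * 1024 = 130048 bytes
Total bytes/sec = 130048 * 4351 = 565838848
Total bits/sec = 565838848 * 8 = 4526710784
Mbps = 4526710784 / 1e6 = 4526.71

4526.71 Mbps
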